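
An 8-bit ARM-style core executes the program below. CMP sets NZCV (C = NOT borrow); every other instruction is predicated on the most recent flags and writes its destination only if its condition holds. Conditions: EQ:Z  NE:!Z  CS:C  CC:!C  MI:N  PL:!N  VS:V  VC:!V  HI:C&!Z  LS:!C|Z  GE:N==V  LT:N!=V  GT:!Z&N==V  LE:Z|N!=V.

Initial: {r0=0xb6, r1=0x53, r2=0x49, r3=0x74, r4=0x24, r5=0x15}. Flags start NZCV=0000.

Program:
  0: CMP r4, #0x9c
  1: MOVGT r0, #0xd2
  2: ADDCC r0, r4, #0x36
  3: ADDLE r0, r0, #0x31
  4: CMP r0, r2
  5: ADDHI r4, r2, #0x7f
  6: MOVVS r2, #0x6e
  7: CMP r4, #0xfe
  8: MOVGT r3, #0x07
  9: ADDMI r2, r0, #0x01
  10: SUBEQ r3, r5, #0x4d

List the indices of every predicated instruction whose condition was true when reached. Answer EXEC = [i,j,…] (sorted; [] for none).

0: ✓ CMP  NZCV=1001
1: ✓ MOVGT  r0←0xd2
2: ✓ ADDCC  r0←0x5a
3: · ADDLE
4: ✓ CMP  NZCV=0010
5: ✓ ADDHI  r4←0xc8
6: · MOVVS
7: ✓ CMP  NZCV=1000
8: · MOVGT
9: ✓ ADDMI  r2←0x5b
10: · SUBEQ

EXEC = [1,2,5,9]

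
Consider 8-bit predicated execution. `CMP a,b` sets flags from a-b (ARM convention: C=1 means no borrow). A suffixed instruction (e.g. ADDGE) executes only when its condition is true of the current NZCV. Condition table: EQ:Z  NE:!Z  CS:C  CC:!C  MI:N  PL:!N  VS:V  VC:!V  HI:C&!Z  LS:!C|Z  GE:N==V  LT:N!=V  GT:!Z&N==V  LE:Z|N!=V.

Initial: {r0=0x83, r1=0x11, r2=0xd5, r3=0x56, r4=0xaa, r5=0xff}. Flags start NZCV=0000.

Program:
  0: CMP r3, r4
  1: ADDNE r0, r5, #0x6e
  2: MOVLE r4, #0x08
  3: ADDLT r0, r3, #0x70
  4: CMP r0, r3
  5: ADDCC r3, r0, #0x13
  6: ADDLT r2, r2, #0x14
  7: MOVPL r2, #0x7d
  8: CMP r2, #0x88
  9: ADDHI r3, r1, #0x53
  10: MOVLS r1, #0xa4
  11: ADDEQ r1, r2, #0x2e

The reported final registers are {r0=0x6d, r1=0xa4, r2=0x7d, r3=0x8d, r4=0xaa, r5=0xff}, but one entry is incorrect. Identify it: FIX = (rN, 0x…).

[0] flags=1001 → (cmp)
[1] flags=1001 NE?T → r0=0x6d
[2] flags=1001 LE?F → skip
[3] flags=1001 LT?F → skip
[4] flags=0010 → (cmp)
[5] flags=0010 CC?F → skip
[6] flags=0010 LT?F → skip
[7] flags=0010 PL?T → r2=0x7d
[8] flags=1001 → (cmp)
[9] flags=1001 HI?F → skip
[10] flags=1001 LS?T → r1=0xa4
[11] flags=1001 EQ?F → skip

FIX = (r3, 0x56)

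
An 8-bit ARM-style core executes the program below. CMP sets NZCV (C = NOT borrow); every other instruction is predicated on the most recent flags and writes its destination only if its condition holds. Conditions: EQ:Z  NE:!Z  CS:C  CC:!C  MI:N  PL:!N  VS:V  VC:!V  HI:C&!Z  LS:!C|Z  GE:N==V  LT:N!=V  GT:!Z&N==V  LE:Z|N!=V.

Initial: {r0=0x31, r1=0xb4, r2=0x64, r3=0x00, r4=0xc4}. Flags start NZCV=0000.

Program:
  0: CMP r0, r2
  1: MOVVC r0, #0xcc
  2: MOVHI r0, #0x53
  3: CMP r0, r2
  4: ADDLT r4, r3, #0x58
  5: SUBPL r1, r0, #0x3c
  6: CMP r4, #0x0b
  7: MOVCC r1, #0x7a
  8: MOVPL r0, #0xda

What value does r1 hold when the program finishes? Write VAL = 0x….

VAL = 0x90

0: ✓ CMP  NZCV=1000
1: ✓ MOVVC  r0←0xcc
2: · MOVHI
3: ✓ CMP  NZCV=0011
4: ✓ ADDLT  r4←0x58
5: ✓ SUBPL  r1←0x90
6: ✓ CMP  NZCV=0010
7: · MOVCC
8: ✓ MOVPL  r0←0xda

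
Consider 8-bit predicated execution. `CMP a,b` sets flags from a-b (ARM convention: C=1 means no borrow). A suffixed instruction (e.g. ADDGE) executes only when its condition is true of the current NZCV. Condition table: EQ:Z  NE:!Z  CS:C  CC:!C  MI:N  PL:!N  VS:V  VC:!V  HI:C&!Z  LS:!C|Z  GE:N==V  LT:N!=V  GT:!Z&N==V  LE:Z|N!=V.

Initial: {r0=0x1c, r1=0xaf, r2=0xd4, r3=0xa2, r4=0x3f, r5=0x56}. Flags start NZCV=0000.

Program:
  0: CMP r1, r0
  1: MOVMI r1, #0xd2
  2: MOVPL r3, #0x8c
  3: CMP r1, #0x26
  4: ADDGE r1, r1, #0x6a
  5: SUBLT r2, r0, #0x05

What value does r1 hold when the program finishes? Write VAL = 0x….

VAL = 0xd2

0: ✓ CMP  NZCV=1010
1: ✓ MOVMI  r1←0xd2
2: · MOVPL
3: ✓ CMP  NZCV=1010
4: · ADDGE
5: ✓ SUBLT  r2←0x17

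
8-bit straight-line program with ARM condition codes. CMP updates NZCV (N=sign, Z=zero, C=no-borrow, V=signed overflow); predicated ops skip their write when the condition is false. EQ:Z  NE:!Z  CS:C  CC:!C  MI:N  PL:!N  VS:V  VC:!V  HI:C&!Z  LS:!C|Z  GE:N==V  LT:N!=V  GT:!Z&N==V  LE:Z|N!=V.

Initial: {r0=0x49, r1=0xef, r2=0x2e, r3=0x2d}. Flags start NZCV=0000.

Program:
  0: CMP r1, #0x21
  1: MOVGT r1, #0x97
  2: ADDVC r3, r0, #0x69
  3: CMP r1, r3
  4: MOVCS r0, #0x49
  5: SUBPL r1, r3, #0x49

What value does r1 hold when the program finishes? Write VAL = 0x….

[0] flags=1010 → (cmp)
[1] flags=1010 GT?F → skip
[2] flags=1010 VC?T → r3=0xb2
[3] flags=0010 → (cmp)
[4] flags=0010 CS?T → r0=0x49
[5] flags=0010 PL?T → r1=0x69

VAL = 0x69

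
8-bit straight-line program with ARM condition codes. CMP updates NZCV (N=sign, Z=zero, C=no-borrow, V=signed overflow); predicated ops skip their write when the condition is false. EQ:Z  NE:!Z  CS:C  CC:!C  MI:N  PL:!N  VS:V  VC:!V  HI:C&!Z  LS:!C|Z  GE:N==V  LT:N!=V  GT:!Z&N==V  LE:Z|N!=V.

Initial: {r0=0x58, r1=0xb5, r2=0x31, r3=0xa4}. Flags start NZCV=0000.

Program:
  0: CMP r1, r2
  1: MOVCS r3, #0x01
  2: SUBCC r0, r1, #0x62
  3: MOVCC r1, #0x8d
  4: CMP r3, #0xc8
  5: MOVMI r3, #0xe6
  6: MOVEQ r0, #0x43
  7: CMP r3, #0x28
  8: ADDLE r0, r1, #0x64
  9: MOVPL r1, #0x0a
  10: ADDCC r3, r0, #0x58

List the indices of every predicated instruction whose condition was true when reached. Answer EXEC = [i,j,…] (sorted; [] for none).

EXEC = [1,8,10]

0: ✓ CMP  NZCV=1010
1: ✓ MOVCS  r3←0x01
2: · SUBCC
3: · MOVCC
4: ✓ CMP  NZCV=0000
5: · MOVMI
6: · MOVEQ
7: ✓ CMP  NZCV=1000
8: ✓ ADDLE  r0←0x19
9: · MOVPL
10: ✓ ADDCC  r3←0x71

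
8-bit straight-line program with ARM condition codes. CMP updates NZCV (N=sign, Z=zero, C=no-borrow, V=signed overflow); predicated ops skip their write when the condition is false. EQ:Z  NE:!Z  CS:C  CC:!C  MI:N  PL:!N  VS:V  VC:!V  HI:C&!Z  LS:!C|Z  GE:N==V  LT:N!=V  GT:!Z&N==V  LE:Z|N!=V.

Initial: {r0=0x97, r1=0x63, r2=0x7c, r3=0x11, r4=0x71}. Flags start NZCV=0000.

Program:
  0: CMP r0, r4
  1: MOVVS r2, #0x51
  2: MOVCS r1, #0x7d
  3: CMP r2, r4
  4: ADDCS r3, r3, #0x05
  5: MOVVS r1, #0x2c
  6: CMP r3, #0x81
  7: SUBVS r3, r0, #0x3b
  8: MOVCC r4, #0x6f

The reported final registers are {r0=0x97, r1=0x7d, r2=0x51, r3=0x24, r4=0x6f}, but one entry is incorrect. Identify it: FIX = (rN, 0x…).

FIX = (r3, 0x5c)

[0] flags=0011 → (cmp)
[1] flags=0011 VS?T → r2=0x51
[2] flags=0011 CS?T → r1=0x7d
[3] flags=1000 → (cmp)
[4] flags=1000 CS?F → skip
[5] flags=1000 VS?F → skip
[6] flags=1001 → (cmp)
[7] flags=1001 VS?T → r3=0x5c
[8] flags=1001 CC?T → r4=0x6f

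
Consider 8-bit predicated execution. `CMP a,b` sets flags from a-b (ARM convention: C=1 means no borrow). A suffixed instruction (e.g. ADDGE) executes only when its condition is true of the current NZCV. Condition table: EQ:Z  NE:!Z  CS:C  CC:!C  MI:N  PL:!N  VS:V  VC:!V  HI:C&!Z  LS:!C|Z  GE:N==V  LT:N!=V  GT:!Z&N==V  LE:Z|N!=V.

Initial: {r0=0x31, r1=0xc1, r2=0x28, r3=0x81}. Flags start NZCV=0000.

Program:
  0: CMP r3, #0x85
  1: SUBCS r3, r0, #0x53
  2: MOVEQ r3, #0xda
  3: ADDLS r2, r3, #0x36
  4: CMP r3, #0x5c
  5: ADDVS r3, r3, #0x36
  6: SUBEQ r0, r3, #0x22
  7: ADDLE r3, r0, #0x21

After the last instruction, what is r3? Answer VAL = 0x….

VAL = 0x52

[0] flags=1000 → (cmp)
[1] flags=1000 CS?F → skip
[2] flags=1000 EQ?F → skip
[3] flags=1000 LS?T → r2=0xb7
[4] flags=0011 → (cmp)
[5] flags=0011 VS?T → r3=0xb7
[6] flags=0011 EQ?F → skip
[7] flags=0011 LE?T → r3=0x52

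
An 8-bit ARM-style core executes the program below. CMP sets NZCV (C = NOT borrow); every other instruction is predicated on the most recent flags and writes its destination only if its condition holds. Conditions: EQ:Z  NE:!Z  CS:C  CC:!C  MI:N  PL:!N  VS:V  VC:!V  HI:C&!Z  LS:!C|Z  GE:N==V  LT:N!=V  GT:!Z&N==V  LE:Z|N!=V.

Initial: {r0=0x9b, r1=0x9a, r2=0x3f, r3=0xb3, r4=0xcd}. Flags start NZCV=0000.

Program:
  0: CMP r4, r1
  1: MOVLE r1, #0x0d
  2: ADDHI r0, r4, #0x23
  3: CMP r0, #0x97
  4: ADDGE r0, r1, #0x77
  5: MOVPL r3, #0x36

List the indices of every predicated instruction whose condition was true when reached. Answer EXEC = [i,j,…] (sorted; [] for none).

[0] flags=0010 → (cmp)
[1] flags=0010 LE?F → skip
[2] flags=0010 HI?T → r0=0xf0
[3] flags=0010 → (cmp)
[4] flags=0010 GE?T → r0=0x11
[5] flags=0010 PL?T → r3=0x36

EXEC = [2,4,5]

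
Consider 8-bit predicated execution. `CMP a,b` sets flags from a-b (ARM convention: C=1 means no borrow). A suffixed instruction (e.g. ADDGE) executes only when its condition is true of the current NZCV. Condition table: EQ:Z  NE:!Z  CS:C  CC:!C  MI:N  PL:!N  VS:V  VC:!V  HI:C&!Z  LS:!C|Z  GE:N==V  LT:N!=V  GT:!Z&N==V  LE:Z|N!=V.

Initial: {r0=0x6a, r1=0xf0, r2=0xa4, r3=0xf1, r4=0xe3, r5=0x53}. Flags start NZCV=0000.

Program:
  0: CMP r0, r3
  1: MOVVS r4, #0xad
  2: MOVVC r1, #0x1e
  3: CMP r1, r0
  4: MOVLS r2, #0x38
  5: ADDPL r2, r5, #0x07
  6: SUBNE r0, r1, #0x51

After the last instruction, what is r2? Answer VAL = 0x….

[0] flags=0000 → (cmp)
[1] flags=0000 VS?F → skip
[2] flags=0000 VC?T → r1=0x1e
[3] flags=1000 → (cmp)
[4] flags=1000 LS?T → r2=0x38
[5] flags=1000 PL?F → skip
[6] flags=1000 NE?T → r0=0xcd

VAL = 0x38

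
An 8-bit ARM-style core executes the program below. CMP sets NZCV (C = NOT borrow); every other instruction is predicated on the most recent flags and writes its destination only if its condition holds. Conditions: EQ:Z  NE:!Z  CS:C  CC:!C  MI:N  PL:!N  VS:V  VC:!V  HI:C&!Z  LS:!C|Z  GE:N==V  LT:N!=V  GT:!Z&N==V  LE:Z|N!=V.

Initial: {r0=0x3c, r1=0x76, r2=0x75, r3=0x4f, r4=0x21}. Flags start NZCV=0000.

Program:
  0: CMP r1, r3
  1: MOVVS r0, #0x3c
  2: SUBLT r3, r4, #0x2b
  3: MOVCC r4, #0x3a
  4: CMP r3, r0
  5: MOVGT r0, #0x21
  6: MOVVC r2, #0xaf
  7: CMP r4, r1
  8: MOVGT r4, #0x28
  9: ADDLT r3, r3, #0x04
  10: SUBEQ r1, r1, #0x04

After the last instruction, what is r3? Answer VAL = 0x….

[0] flags=0010 → (cmp)
[1] flags=0010 VS?F → skip
[2] flags=0010 LT?F → skip
[3] flags=0010 CC?F → skip
[4] flags=0010 → (cmp)
[5] flags=0010 GT?T → r0=0x21
[6] flags=0010 VC?T → r2=0xaf
[7] flags=1000 → (cmp)
[8] flags=1000 GT?F → skip
[9] flags=1000 LT?T → r3=0x53
[10] flags=1000 EQ?F → skip

VAL = 0x53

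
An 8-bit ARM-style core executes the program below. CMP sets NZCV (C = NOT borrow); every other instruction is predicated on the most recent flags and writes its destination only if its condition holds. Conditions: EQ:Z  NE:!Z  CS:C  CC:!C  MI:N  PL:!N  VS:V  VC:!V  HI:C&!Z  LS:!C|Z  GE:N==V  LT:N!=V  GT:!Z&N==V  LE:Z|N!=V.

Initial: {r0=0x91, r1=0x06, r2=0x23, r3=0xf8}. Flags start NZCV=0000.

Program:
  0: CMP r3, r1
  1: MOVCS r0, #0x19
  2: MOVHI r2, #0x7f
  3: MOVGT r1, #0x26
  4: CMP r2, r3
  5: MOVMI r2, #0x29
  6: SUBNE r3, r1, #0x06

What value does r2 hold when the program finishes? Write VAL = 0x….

VAL = 0x29

0: ✓ CMP  NZCV=1010
1: ✓ MOVCS  r0←0x19
2: ✓ MOVHI  r2←0x7f
3: · MOVGT
4: ✓ CMP  NZCV=1001
5: ✓ MOVMI  r2←0x29
6: ✓ SUBNE  r3←0x00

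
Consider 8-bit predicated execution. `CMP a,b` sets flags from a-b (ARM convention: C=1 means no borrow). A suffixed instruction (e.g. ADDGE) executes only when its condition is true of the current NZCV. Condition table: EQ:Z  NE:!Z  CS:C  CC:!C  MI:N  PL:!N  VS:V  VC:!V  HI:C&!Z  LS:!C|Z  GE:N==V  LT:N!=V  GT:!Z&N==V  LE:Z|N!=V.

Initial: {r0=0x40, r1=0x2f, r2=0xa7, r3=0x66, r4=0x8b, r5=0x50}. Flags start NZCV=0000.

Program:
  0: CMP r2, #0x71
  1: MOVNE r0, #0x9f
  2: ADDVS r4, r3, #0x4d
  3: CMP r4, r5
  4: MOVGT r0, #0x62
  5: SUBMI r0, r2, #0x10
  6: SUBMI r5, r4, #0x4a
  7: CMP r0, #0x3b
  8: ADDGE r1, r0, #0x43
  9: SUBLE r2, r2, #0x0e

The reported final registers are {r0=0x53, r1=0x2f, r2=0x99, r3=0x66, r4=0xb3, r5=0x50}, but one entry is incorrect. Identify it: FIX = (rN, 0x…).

0: ✓ CMP  NZCV=0011
1: ✓ MOVNE  r0←0x9f
2: ✓ ADDVS  r4←0xb3
3: ✓ CMP  NZCV=0011
4: · MOVGT
5: · SUBMI
6: · SUBMI
7: ✓ CMP  NZCV=0011
8: · ADDGE
9: ✓ SUBLE  r2←0x99

FIX = (r0, 0x9f)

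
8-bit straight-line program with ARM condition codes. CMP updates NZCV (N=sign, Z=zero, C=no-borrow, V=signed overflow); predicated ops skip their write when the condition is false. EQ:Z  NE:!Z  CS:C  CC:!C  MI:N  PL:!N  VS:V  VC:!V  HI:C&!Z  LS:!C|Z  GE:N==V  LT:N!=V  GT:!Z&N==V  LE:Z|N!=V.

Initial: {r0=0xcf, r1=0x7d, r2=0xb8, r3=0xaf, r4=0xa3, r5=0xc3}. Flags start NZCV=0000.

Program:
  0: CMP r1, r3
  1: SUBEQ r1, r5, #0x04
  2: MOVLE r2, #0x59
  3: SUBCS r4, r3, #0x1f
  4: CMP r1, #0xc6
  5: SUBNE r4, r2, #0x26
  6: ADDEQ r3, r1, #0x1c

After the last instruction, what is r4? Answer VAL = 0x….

[0] flags=1001 → (cmp)
[1] flags=1001 EQ?F → skip
[2] flags=1001 LE?F → skip
[3] flags=1001 CS?F → skip
[4] flags=1001 → (cmp)
[5] flags=1001 NE?T → r4=0x92
[6] flags=1001 EQ?F → skip

VAL = 0x92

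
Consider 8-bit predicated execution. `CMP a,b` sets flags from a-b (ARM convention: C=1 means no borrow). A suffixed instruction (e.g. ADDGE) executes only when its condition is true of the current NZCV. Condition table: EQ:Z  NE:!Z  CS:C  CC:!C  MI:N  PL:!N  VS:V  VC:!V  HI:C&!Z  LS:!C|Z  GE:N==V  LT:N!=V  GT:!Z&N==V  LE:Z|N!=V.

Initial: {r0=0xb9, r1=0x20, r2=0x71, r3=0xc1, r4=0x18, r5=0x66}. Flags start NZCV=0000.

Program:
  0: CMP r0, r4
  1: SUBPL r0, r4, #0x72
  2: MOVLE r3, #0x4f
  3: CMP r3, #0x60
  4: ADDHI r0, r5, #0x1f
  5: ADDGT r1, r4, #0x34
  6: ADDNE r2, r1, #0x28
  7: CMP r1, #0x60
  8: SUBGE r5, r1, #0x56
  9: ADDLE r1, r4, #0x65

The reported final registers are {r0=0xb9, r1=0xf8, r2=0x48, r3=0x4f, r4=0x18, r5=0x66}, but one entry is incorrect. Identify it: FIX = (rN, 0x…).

FIX = (r1, 0x7d)

[0] flags=1010 → (cmp)
[1] flags=1010 PL?F → skip
[2] flags=1010 LE?T → r3=0x4f
[3] flags=1000 → (cmp)
[4] flags=1000 HI?F → skip
[5] flags=1000 GT?F → skip
[6] flags=1000 NE?T → r2=0x48
[7] flags=1000 → (cmp)
[8] flags=1000 GE?F → skip
[9] flags=1000 LE?T → r1=0x7d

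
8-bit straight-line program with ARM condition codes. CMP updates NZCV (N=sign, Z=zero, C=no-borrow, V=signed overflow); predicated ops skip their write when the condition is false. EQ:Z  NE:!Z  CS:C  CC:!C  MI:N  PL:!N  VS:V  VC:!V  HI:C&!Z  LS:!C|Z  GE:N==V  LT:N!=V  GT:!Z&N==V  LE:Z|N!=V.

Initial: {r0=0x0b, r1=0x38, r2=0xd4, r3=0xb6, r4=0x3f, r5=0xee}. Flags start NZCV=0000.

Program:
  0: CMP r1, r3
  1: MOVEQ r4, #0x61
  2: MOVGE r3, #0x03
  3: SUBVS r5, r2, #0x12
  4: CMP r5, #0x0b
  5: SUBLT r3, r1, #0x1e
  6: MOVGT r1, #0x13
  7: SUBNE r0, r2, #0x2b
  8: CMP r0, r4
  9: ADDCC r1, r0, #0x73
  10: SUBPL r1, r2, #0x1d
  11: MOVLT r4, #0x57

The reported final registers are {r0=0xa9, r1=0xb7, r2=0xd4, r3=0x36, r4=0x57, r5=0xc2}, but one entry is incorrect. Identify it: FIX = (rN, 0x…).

FIX = (r3, 0x1a)

0: ✓ CMP  NZCV=1001
1: · MOVEQ
2: ✓ MOVGE  r3←0x03
3: ✓ SUBVS  r5←0xc2
4: ✓ CMP  NZCV=1010
5: ✓ SUBLT  r3←0x1a
6: · MOVGT
7: ✓ SUBNE  r0←0xa9
8: ✓ CMP  NZCV=0011
9: · ADDCC
10: ✓ SUBPL  r1←0xb7
11: ✓ MOVLT  r4←0x57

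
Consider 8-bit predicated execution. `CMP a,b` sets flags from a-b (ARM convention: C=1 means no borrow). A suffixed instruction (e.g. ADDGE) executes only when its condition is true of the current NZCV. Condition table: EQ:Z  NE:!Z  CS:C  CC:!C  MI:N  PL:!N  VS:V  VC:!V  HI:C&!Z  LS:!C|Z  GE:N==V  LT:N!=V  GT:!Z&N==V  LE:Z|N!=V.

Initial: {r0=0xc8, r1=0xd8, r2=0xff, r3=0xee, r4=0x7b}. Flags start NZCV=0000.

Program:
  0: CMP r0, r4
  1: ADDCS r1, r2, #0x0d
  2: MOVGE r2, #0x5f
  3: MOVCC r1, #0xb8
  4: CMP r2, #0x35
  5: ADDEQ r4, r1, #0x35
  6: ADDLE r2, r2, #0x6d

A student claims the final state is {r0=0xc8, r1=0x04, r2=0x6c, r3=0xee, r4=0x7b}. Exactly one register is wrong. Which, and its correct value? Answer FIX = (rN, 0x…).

FIX = (r1, 0x0c)

0: ✓ CMP  NZCV=0011
1: ✓ ADDCS  r1←0x0c
2: · MOVGE
3: · MOVCC
4: ✓ CMP  NZCV=1010
5: · ADDEQ
6: ✓ ADDLE  r2←0x6c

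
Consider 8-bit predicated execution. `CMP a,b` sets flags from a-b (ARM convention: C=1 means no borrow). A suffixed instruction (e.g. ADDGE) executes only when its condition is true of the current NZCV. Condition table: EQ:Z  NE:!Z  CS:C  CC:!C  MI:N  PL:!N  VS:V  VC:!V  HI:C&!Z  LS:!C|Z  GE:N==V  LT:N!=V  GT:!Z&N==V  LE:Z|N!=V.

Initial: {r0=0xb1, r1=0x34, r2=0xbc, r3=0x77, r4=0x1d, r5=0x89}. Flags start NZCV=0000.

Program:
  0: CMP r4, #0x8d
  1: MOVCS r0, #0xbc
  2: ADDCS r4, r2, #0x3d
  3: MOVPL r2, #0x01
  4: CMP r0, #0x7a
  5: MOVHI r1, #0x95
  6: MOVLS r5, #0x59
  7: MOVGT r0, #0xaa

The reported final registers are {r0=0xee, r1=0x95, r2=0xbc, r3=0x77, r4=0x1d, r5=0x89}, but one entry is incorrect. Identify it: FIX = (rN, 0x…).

FIX = (r0, 0xb1)

[0] flags=1001 → (cmp)
[1] flags=1001 CS?F → skip
[2] flags=1001 CS?F → skip
[3] flags=1001 PL?F → skip
[4] flags=0011 → (cmp)
[5] flags=0011 HI?T → r1=0x95
[6] flags=0011 LS?F → skip
[7] flags=0011 GT?F → skip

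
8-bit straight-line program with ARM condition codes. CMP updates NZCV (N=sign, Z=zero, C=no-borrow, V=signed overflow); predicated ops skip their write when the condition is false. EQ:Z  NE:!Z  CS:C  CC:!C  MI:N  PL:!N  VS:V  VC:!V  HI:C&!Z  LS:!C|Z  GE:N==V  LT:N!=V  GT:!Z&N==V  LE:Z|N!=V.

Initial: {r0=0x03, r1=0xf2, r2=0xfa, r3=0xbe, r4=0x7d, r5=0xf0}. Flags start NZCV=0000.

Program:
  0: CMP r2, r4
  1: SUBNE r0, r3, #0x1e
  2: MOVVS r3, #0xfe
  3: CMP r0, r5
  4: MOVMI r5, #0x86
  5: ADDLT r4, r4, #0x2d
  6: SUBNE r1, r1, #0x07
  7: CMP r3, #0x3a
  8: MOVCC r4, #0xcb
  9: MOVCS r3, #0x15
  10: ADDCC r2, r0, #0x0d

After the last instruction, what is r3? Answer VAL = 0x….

[0] flags=0011 → (cmp)
[1] flags=0011 NE?T → r0=0xa0
[2] flags=0011 VS?T → r3=0xfe
[3] flags=1000 → (cmp)
[4] flags=1000 MI?T → r5=0x86
[5] flags=1000 LT?T → r4=0xaa
[6] flags=1000 NE?T → r1=0xeb
[7] flags=1010 → (cmp)
[8] flags=1010 CC?F → skip
[9] flags=1010 CS?T → r3=0x15
[10] flags=1010 CC?F → skip

VAL = 0x15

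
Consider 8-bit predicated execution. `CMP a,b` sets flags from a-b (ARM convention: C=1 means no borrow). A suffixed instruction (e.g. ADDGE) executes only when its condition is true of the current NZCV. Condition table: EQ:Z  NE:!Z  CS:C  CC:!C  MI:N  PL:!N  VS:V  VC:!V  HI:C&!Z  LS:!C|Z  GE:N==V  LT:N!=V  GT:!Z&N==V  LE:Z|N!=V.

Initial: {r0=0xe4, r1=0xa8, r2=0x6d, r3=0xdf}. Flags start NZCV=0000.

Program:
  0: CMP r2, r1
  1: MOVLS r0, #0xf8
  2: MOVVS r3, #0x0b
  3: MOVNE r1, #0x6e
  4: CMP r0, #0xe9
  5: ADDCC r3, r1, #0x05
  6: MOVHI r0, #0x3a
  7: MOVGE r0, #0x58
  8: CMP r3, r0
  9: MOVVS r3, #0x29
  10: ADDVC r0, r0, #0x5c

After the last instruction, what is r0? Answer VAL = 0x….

0: ✓ CMP  NZCV=1001
1: ✓ MOVLS  r0←0xf8
2: ✓ MOVVS  r3←0x0b
3: ✓ MOVNE  r1←0x6e
4: ✓ CMP  NZCV=0010
5: · ADDCC
6: ✓ MOVHI  r0←0x3a
7: ✓ MOVGE  r0←0x58
8: ✓ CMP  NZCV=1000
9: · MOVVS
10: ✓ ADDVC  r0←0xb4

VAL = 0xb4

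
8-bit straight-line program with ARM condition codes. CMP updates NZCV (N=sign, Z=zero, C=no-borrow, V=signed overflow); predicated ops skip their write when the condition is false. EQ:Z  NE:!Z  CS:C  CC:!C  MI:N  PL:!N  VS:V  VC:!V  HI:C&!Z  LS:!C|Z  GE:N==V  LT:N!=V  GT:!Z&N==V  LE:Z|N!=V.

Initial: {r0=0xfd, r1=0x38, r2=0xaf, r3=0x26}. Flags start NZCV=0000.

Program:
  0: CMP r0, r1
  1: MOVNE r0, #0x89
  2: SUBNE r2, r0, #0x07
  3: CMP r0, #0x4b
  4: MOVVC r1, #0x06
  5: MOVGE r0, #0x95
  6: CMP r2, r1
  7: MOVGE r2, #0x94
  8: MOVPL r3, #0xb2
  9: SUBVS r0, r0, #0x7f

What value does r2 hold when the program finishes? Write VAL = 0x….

VAL = 0x82

[0] flags=1010 → (cmp)
[1] flags=1010 NE?T → r0=0x89
[2] flags=1010 NE?T → r2=0x82
[3] flags=0011 → (cmp)
[4] flags=0011 VC?F → skip
[5] flags=0011 GE?F → skip
[6] flags=0011 → (cmp)
[7] flags=0011 GE?F → skip
[8] flags=0011 PL?T → r3=0xb2
[9] flags=0011 VS?T → r0=0x0a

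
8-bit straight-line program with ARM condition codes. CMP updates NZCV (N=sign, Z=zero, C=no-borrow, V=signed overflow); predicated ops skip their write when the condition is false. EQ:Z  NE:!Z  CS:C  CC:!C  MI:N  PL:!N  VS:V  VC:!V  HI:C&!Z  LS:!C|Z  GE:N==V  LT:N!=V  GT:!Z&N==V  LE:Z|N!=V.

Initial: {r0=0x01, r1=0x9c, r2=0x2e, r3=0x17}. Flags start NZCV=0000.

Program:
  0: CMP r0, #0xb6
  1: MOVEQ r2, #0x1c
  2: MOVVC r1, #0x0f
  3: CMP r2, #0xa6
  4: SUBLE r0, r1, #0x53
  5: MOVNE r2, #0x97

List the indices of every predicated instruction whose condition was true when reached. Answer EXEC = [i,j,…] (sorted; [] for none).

EXEC = [2,5]

[0] flags=0000 → (cmp)
[1] flags=0000 EQ?F → skip
[2] flags=0000 VC?T → r1=0x0f
[3] flags=1001 → (cmp)
[4] flags=1001 LE?F → skip
[5] flags=1001 NE?T → r2=0x97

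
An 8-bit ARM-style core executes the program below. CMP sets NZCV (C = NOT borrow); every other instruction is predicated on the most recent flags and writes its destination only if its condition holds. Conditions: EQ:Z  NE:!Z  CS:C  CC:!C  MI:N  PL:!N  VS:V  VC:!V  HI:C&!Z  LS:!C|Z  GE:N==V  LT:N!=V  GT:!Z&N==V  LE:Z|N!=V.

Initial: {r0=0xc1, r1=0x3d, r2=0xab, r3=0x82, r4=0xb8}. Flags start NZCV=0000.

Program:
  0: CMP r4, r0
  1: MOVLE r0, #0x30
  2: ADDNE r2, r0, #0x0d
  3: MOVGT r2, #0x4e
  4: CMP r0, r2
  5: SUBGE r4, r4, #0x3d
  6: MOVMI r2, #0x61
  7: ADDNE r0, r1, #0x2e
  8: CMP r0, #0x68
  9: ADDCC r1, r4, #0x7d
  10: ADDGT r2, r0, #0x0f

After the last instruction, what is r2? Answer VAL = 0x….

VAL = 0x7a

[0] flags=1000 → (cmp)
[1] flags=1000 LE?T → r0=0x30
[2] flags=1000 NE?T → r2=0x3d
[3] flags=1000 GT?F → skip
[4] flags=1000 → (cmp)
[5] flags=1000 GE?F → skip
[6] flags=1000 MI?T → r2=0x61
[7] flags=1000 NE?T → r0=0x6b
[8] flags=0010 → (cmp)
[9] flags=0010 CC?F → skip
[10] flags=0010 GT?T → r2=0x7a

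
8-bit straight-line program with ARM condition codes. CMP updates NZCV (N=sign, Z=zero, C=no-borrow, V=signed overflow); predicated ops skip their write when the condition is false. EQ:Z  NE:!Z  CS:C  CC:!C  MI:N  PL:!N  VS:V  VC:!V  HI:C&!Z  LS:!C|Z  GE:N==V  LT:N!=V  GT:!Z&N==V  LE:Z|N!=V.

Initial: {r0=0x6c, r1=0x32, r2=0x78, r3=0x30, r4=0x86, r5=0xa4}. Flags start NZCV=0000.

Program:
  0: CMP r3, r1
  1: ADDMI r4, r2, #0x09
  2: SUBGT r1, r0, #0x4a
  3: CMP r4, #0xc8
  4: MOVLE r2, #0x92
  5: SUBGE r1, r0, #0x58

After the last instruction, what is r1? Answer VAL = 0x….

[0] flags=1000 → (cmp)
[1] flags=1000 MI?T → r4=0x81
[2] flags=1000 GT?F → skip
[3] flags=1000 → (cmp)
[4] flags=1000 LE?T → r2=0x92
[5] flags=1000 GE?F → skip

VAL = 0x32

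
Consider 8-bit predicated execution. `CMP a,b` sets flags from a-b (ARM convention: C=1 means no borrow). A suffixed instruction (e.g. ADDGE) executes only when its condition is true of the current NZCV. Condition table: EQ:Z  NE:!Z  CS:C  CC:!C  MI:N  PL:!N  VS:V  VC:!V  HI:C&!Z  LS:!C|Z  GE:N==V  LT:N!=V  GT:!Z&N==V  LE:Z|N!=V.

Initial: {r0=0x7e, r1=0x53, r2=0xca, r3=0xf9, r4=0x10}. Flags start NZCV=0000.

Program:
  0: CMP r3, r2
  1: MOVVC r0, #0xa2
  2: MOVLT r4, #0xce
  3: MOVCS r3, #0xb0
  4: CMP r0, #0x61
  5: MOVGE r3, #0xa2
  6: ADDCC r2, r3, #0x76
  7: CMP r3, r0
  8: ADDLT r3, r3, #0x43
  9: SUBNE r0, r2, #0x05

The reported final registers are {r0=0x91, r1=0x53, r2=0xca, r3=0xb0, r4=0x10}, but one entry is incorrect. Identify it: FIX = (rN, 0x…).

FIX = (r0, 0xc5)

0: ✓ CMP  NZCV=0010
1: ✓ MOVVC  r0←0xa2
2: · MOVLT
3: ✓ MOVCS  r3←0xb0
4: ✓ CMP  NZCV=0011
5: · MOVGE
6: · ADDCC
7: ✓ CMP  NZCV=0010
8: · ADDLT
9: ✓ SUBNE  r0←0xc5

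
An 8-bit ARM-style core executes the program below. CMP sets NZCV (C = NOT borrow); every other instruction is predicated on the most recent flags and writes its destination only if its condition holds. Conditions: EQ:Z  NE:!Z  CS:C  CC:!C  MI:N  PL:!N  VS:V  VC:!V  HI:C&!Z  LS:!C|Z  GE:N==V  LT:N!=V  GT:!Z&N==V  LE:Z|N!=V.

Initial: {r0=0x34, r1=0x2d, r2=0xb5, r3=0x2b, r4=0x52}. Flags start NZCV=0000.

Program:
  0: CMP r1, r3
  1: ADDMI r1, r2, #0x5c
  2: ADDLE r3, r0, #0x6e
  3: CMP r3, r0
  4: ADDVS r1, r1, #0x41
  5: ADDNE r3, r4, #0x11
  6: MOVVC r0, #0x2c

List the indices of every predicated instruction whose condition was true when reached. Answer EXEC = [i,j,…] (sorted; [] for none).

EXEC = [5,6]

0: ✓ CMP  NZCV=0010
1: · ADDMI
2: · ADDLE
3: ✓ CMP  NZCV=1000
4: · ADDVS
5: ✓ ADDNE  r3←0x63
6: ✓ MOVVC  r0←0x2c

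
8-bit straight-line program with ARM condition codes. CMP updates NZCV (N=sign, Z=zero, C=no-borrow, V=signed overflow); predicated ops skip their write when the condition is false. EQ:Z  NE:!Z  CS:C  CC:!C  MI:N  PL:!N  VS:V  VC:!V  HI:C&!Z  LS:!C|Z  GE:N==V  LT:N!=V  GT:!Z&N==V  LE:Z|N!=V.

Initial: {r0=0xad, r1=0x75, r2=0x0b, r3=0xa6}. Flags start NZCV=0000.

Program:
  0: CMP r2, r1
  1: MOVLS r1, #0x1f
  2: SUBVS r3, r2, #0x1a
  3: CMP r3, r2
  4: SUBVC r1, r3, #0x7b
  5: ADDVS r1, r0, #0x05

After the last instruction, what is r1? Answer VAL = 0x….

0: ✓ CMP  NZCV=1000
1: ✓ MOVLS  r1←0x1f
2: · SUBVS
3: ✓ CMP  NZCV=1010
4: ✓ SUBVC  r1←0x2b
5: · ADDVS

VAL = 0x2b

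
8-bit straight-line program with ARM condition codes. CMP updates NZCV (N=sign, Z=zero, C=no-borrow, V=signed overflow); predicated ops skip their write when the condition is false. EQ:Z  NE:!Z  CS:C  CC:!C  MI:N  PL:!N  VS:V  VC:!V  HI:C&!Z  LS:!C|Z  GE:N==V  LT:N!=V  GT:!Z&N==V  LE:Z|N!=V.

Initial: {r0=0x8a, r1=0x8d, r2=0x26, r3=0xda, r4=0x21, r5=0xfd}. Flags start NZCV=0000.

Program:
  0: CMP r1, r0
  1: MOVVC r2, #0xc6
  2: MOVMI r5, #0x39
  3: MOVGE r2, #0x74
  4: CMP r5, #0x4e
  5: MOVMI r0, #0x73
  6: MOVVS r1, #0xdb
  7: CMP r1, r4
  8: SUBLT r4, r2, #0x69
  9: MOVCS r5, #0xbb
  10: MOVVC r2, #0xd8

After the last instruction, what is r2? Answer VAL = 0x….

[0] flags=0010 → (cmp)
[1] flags=0010 VC?T → r2=0xc6
[2] flags=0010 MI?F → skip
[3] flags=0010 GE?T → r2=0x74
[4] flags=1010 → (cmp)
[5] flags=1010 MI?T → r0=0x73
[6] flags=1010 VS?F → skip
[7] flags=0011 → (cmp)
[8] flags=0011 LT?T → r4=0x0b
[9] flags=0011 CS?T → r5=0xbb
[10] flags=0011 VC?F → skip

VAL = 0x74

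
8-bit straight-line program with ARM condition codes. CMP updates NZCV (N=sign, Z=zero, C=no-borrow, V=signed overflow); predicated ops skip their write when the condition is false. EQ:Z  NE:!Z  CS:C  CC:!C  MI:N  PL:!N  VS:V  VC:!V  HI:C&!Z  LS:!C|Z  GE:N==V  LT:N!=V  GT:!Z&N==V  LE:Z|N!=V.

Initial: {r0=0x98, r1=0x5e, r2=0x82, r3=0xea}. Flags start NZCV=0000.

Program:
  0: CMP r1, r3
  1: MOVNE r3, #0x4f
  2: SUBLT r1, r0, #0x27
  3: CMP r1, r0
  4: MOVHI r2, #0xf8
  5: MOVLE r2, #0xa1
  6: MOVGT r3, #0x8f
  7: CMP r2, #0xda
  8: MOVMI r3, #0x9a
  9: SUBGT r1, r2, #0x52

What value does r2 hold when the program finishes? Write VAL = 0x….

0: ✓ CMP  NZCV=0000
1: ✓ MOVNE  r3←0x4f
2: · SUBLT
3: ✓ CMP  NZCV=1001
4: · MOVHI
5: · MOVLE
6: ✓ MOVGT  r3←0x8f
7: ✓ CMP  NZCV=1000
8: ✓ MOVMI  r3←0x9a
9: · SUBGT

VAL = 0x82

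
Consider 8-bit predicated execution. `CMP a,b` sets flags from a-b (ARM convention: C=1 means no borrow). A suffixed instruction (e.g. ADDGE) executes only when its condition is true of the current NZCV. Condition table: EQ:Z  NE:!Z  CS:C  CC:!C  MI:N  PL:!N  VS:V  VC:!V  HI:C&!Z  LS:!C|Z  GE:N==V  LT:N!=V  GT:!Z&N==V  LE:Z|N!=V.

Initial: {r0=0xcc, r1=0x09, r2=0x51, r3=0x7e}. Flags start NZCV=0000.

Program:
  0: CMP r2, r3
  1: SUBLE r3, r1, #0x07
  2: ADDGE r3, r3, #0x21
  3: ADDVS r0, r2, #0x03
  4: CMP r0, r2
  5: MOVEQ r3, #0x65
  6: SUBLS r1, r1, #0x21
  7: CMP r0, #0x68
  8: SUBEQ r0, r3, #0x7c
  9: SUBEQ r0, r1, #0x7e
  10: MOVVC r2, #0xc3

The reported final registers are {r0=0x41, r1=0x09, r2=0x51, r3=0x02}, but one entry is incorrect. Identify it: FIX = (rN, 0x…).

FIX = (r0, 0xcc)

0: ✓ CMP  NZCV=1000
1: ✓ SUBLE  r3←0x02
2: · ADDGE
3: · ADDVS
4: ✓ CMP  NZCV=0011
5: · MOVEQ
6: · SUBLS
7: ✓ CMP  NZCV=0011
8: · SUBEQ
9: · SUBEQ
10: · MOVVC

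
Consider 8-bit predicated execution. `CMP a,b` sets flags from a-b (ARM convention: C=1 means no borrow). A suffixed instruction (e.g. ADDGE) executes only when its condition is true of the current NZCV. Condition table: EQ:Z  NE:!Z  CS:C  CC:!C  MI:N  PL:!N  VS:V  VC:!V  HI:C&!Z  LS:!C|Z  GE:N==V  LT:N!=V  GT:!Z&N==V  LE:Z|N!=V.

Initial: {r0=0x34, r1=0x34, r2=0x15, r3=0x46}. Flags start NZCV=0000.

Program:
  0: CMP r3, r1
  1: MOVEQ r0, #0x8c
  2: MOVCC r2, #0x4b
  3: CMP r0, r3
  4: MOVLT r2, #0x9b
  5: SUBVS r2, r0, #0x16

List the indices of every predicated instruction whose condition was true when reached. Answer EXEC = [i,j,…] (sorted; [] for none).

EXEC = [4]

0: ✓ CMP  NZCV=0010
1: · MOVEQ
2: · MOVCC
3: ✓ CMP  NZCV=1000
4: ✓ MOVLT  r2←0x9b
5: · SUBVS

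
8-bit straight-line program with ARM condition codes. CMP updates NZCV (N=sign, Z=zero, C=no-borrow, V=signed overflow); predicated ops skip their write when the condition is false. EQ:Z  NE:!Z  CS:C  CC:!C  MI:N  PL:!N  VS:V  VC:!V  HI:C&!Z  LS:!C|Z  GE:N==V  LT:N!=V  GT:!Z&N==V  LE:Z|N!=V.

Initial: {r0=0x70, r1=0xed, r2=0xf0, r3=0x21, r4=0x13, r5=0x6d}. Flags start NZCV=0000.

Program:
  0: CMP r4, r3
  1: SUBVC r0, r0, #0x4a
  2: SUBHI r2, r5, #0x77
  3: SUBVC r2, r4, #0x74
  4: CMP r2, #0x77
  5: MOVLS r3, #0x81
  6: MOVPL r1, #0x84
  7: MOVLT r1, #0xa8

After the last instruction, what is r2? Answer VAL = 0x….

0: ✓ CMP  NZCV=1000
1: ✓ SUBVC  r0←0x26
2: · SUBHI
3: ✓ SUBVC  r2←0x9f
4: ✓ CMP  NZCV=0011
5: · MOVLS
6: ✓ MOVPL  r1←0x84
7: ✓ MOVLT  r1←0xa8

VAL = 0x9f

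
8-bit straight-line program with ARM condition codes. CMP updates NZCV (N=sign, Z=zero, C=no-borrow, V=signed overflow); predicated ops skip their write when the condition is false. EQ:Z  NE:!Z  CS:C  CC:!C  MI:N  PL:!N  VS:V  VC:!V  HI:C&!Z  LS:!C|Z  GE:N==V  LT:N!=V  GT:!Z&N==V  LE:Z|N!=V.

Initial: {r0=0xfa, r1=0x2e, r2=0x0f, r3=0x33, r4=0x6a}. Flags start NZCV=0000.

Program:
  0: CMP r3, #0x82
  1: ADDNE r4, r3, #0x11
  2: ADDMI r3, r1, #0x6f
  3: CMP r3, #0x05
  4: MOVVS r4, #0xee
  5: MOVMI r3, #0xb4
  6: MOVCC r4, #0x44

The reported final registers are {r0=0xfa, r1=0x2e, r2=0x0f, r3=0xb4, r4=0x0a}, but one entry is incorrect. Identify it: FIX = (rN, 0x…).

FIX = (r4, 0x44)

0: ✓ CMP  NZCV=1001
1: ✓ ADDNE  r4←0x44
2: ✓ ADDMI  r3←0x9d
3: ✓ CMP  NZCV=1010
4: · MOVVS
5: ✓ MOVMI  r3←0xb4
6: · MOVCC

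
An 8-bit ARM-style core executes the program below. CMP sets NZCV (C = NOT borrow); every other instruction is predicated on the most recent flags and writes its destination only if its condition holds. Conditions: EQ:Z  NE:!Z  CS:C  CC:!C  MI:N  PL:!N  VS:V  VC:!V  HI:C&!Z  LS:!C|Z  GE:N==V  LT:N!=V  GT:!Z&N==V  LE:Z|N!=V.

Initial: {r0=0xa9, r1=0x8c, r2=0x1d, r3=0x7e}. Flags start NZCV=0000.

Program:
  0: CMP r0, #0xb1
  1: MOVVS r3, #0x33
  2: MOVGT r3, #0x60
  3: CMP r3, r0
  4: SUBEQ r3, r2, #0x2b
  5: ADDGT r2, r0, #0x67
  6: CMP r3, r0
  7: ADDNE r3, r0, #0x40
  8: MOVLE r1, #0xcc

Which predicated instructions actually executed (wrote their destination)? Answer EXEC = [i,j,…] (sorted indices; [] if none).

EXEC = [5,7]

0: ✓ CMP  NZCV=1000
1: · MOVVS
2: · MOVGT
3: ✓ CMP  NZCV=1001
4: · SUBEQ
5: ✓ ADDGT  r2←0x10
6: ✓ CMP  NZCV=1001
7: ✓ ADDNE  r3←0xe9
8: · MOVLE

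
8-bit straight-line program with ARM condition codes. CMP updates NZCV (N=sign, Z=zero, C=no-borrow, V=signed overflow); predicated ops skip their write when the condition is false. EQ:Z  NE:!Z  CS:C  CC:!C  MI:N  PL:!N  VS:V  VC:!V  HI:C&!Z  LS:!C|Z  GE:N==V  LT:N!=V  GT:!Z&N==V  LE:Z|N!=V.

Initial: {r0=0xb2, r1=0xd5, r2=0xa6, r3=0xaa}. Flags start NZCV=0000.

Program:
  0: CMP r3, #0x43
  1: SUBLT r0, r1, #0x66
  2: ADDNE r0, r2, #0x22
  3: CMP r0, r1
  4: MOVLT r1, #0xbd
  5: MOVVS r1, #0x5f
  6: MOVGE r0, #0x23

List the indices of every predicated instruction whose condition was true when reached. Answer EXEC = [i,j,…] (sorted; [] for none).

EXEC = [1,2,4]

[0] flags=0011 → (cmp)
[1] flags=0011 LT?T → r0=0x6f
[2] flags=0011 NE?T → r0=0xc8
[3] flags=1000 → (cmp)
[4] flags=1000 LT?T → r1=0xbd
[5] flags=1000 VS?F → skip
[6] flags=1000 GE?F → skip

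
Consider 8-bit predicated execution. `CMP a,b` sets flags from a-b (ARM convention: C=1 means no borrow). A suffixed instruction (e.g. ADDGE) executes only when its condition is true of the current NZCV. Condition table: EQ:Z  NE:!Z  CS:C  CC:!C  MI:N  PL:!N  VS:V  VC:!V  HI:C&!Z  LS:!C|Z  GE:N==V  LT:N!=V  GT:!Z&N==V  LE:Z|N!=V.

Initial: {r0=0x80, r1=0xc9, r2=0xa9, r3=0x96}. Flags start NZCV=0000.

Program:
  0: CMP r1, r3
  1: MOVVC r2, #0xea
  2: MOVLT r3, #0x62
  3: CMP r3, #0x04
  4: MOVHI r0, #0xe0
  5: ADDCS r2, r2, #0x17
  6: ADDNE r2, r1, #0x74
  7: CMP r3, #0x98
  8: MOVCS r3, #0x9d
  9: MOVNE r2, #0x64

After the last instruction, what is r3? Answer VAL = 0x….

[0] flags=0010 → (cmp)
[1] flags=0010 VC?T → r2=0xea
[2] flags=0010 LT?F → skip
[3] flags=1010 → (cmp)
[4] flags=1010 HI?T → r0=0xe0
[5] flags=1010 CS?T → r2=0x01
[6] flags=1010 NE?T → r2=0x3d
[7] flags=1000 → (cmp)
[8] flags=1000 CS?F → skip
[9] flags=1000 NE?T → r2=0x64

VAL = 0x96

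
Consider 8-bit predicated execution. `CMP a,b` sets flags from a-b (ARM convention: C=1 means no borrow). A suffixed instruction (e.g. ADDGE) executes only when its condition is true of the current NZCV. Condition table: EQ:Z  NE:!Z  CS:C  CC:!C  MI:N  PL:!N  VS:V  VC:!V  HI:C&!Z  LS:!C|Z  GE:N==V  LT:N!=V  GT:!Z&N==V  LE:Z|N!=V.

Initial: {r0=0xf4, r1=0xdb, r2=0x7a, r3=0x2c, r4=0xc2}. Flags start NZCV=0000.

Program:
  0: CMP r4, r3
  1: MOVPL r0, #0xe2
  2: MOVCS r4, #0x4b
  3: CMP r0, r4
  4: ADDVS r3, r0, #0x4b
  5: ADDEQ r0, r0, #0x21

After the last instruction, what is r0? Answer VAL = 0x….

VAL = 0xf4

0: ✓ CMP  NZCV=1010
1: · MOVPL
2: ✓ MOVCS  r4←0x4b
3: ✓ CMP  NZCV=1010
4: · ADDVS
5: · ADDEQ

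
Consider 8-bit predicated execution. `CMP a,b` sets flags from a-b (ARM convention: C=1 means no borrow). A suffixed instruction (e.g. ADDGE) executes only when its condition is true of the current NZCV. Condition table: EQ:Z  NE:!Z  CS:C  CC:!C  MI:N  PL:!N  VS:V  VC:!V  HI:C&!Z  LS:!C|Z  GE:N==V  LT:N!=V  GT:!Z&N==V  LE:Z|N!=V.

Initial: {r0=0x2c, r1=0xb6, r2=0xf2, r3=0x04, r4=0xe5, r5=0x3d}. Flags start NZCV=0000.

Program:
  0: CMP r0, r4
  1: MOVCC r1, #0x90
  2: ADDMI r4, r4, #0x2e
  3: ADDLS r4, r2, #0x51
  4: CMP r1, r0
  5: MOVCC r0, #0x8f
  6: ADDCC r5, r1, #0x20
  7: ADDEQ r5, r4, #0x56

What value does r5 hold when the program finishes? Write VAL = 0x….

0: ✓ CMP  NZCV=0000
1: ✓ MOVCC  r1←0x90
2: · ADDMI
3: ✓ ADDLS  r4←0x43
4: ✓ CMP  NZCV=0011
5: · MOVCC
6: · ADDCC
7: · ADDEQ

VAL = 0x3d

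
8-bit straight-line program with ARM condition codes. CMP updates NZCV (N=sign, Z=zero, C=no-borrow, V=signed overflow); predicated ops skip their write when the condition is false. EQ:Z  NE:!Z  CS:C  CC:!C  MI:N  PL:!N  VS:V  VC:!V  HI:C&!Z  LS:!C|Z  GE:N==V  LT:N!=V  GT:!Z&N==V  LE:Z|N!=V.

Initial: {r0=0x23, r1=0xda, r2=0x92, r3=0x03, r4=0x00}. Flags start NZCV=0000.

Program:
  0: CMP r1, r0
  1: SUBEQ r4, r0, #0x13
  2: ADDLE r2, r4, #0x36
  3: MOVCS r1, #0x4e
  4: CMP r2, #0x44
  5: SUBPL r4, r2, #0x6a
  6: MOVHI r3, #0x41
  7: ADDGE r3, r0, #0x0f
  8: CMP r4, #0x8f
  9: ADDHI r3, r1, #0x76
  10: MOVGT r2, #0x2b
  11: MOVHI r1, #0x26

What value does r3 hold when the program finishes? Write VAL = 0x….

0: ✓ CMP  NZCV=1010
1: · SUBEQ
2: ✓ ADDLE  r2←0x36
3: ✓ MOVCS  r1←0x4e
4: ✓ CMP  NZCV=1000
5: · SUBPL
6: · MOVHI
7: · ADDGE
8: ✓ CMP  NZCV=0000
9: · ADDHI
10: ✓ MOVGT  r2←0x2b
11: · MOVHI

VAL = 0x03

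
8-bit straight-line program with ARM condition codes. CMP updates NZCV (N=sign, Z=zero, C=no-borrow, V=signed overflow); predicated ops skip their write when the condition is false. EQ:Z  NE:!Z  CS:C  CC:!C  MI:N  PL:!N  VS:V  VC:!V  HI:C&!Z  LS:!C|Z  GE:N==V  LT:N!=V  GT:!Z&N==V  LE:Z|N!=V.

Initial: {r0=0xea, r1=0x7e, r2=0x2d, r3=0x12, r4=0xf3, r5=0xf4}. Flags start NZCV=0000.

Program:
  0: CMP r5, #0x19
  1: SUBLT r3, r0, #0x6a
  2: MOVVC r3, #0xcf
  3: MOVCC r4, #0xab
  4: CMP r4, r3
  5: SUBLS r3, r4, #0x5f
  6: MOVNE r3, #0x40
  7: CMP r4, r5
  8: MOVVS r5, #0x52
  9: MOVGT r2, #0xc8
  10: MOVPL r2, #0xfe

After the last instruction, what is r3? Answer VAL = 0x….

[0] flags=1010 → (cmp)
[1] flags=1010 LT?T → r3=0x80
[2] flags=1010 VC?T → r3=0xcf
[3] flags=1010 CC?F → skip
[4] flags=0010 → (cmp)
[5] flags=0010 LS?F → skip
[6] flags=0010 NE?T → r3=0x40
[7] flags=1000 → (cmp)
[8] flags=1000 VS?F → skip
[9] flags=1000 GT?F → skip
[10] flags=1000 PL?F → skip

VAL = 0x40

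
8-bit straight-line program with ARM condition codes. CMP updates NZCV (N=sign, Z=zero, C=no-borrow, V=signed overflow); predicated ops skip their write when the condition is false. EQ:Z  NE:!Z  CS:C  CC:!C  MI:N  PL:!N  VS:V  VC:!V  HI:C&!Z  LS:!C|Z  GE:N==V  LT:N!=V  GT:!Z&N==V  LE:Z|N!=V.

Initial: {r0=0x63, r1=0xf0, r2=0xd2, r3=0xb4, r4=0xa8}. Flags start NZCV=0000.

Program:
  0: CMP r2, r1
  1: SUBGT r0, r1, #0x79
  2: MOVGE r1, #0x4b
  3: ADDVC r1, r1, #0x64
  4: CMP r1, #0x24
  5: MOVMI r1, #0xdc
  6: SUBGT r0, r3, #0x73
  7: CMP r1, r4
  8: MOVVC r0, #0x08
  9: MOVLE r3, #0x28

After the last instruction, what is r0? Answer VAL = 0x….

VAL = 0x41

[0] flags=1000 → (cmp)
[1] flags=1000 GT?F → skip
[2] flags=1000 GE?F → skip
[3] flags=1000 VC?T → r1=0x54
[4] flags=0010 → (cmp)
[5] flags=0010 MI?F → skip
[6] flags=0010 GT?T → r0=0x41
[7] flags=1001 → (cmp)
[8] flags=1001 VC?F → skip
[9] flags=1001 LE?F → skip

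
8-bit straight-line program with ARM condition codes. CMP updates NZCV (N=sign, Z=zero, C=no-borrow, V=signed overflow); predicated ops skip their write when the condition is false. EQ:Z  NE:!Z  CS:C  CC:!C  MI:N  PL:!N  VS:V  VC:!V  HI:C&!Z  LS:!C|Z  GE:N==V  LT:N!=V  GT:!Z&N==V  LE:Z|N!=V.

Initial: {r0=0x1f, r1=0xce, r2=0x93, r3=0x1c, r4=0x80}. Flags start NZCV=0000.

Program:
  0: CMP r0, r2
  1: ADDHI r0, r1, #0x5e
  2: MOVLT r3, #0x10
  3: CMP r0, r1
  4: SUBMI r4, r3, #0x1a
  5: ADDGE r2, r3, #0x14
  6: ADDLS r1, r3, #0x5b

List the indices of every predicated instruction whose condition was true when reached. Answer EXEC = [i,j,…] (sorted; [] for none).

0: ✓ CMP  NZCV=1001
1: · ADDHI
2: · MOVLT
3: ✓ CMP  NZCV=0000
4: · SUBMI
5: ✓ ADDGE  r2←0x30
6: ✓ ADDLS  r1←0x77

EXEC = [5,6]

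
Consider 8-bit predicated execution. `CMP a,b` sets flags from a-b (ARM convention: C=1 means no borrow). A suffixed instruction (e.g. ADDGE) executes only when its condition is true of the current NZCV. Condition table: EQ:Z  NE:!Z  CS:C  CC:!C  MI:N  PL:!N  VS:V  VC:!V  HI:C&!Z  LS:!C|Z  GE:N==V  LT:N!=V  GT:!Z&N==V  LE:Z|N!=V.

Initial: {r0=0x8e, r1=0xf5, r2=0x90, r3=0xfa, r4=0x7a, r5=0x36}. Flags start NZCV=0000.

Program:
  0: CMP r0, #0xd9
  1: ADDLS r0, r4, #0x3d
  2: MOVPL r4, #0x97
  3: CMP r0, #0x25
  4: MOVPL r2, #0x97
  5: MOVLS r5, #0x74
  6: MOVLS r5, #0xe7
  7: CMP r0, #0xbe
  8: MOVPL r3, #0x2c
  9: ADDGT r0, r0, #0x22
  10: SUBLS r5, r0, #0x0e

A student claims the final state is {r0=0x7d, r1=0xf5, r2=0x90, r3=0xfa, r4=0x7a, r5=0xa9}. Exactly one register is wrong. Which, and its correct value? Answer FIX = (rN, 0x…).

FIX = (r0, 0xb7)

0: ✓ CMP  NZCV=1000
1: ✓ ADDLS  r0←0xb7
2: · MOVPL
3: ✓ CMP  NZCV=1010
4: · MOVPL
5: · MOVLS
6: · MOVLS
7: ✓ CMP  NZCV=1000
8: · MOVPL
9: · ADDGT
10: ✓ SUBLS  r5←0xa9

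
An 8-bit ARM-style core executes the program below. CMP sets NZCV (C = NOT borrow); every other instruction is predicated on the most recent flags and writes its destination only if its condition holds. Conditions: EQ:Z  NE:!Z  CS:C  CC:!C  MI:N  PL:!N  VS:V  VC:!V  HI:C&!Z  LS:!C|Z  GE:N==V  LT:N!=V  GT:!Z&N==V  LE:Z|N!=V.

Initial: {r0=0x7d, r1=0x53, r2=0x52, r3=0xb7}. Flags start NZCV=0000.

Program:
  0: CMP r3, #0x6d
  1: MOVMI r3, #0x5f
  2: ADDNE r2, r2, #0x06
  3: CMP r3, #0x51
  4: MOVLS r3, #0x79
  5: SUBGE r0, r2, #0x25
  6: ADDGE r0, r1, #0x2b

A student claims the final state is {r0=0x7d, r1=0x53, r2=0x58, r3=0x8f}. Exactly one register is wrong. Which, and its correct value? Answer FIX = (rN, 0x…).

[0] flags=0011 → (cmp)
[1] flags=0011 MI?F → skip
[2] flags=0011 NE?T → r2=0x58
[3] flags=0011 → (cmp)
[4] flags=0011 LS?F → skip
[5] flags=0011 GE?F → skip
[6] flags=0011 GE?F → skip

FIX = (r3, 0xb7)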